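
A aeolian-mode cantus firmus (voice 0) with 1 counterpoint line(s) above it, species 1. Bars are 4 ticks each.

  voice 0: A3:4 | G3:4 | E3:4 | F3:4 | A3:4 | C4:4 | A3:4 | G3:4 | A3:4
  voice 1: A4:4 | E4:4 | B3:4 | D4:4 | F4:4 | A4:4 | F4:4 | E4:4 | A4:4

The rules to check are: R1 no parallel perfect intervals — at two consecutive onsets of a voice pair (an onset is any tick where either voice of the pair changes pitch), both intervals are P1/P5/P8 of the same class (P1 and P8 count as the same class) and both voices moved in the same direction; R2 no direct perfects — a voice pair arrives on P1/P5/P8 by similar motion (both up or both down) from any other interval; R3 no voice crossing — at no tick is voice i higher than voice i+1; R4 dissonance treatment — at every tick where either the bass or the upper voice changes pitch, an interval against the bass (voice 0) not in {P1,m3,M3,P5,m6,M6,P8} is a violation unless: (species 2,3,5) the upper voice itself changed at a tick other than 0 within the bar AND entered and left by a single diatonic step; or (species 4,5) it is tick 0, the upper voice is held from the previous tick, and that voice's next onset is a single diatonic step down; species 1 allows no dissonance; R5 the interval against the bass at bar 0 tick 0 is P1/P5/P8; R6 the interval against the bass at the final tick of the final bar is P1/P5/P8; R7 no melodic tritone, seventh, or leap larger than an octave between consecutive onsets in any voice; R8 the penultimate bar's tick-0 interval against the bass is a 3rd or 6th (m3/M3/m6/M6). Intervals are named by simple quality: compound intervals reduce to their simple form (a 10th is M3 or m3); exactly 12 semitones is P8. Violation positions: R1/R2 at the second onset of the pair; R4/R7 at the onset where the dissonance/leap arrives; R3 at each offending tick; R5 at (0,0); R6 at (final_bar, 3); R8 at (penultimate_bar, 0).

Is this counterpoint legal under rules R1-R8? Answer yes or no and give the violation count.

No (2 violations)

bar 0: v0=A3 v1=A4 (P8)
bar 1: v0=G3 v1=E4 (M6)
bar 2: v0=E3 v1=B3 (P5)
bar 3: v0=F3 v1=D4 (M6)
bar 4: v0=A3 v1=F4 (m6)
bar 5: v0=C4 v1=A4 (M6)
bar 6: v0=A3 v1=F4 (m6)
bar 7: v0=G3 v1=E4 (M6)
bar 8: v0=A3 v1=A4 (P8)
  R2 @ bar2.0: G3/E4 M6 -> E3/B3 P5 similar
  R2 @ bar8.0: G3/E4 M6 -> A3/A4 P8 similar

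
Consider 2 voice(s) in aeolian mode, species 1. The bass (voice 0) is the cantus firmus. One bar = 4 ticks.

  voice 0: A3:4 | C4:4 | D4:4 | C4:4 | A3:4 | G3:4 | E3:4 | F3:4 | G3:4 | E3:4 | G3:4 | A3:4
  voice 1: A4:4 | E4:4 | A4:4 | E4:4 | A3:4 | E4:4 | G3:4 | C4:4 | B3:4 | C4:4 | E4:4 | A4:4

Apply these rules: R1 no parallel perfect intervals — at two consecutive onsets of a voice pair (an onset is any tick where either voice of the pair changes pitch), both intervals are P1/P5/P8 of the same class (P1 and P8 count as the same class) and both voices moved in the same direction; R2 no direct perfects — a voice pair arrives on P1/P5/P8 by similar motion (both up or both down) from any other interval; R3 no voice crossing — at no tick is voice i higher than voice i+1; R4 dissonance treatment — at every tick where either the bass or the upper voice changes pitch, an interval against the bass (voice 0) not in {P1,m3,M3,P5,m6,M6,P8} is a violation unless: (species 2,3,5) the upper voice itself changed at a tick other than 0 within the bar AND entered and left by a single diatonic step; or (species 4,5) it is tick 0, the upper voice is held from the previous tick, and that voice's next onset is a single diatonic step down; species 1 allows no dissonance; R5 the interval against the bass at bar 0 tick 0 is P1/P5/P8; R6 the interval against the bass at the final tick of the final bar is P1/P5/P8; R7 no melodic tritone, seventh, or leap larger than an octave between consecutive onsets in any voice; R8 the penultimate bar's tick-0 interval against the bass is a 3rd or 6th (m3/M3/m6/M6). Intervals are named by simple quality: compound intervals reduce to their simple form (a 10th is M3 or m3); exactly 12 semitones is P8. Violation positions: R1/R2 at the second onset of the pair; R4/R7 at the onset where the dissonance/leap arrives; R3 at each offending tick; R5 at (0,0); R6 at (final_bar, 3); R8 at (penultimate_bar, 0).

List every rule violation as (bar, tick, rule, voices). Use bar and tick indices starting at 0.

bar 0: v0=A3 v1=A4 downbeat P8
bar 1: v0=C4 v1=E4 downbeat M3
bar 2: v0=D4 v1=A4 downbeat P5
bar 3: v0=C4 v1=E4 downbeat M3
bar 4: v0=A3 v1=A3 downbeat P1
bar 5: v0=G3 v1=E4 downbeat M6
bar 6: v0=E3 v1=G3 downbeat m3
bar 7: v0=F3 v1=C4 downbeat P5
bar 8: v0=G3 v1=B3 downbeat M3
bar 9: v0=E3 v1=C4 downbeat m6
bar 10: v0=G3 v1=E4 downbeat M6
bar 11: v0=A3 v1=A4 downbeat P8
  -> R2 @ bar 2 tick 0 v(0, 1): C4/E4 M3 -> D4/A4 P5 similar
  -> R2 @ bar 4 tick 0 v(0, 1): C4/E4 M3 -> A3/A3 P1 similar
  -> R2 @ bar 7 tick 0 v(0, 1): E3/G3 m3 -> F3/C4 P5 similar
  -> R2 @ bar 11 tick 0 v(0, 1): G3/E4 M6 -> A3/A4 P8 similar

(2, 0, R2, (0, 1))
(4, 0, R2, (0, 1))
(7, 0, R2, (0, 1))
(11, 0, R2, (0, 1))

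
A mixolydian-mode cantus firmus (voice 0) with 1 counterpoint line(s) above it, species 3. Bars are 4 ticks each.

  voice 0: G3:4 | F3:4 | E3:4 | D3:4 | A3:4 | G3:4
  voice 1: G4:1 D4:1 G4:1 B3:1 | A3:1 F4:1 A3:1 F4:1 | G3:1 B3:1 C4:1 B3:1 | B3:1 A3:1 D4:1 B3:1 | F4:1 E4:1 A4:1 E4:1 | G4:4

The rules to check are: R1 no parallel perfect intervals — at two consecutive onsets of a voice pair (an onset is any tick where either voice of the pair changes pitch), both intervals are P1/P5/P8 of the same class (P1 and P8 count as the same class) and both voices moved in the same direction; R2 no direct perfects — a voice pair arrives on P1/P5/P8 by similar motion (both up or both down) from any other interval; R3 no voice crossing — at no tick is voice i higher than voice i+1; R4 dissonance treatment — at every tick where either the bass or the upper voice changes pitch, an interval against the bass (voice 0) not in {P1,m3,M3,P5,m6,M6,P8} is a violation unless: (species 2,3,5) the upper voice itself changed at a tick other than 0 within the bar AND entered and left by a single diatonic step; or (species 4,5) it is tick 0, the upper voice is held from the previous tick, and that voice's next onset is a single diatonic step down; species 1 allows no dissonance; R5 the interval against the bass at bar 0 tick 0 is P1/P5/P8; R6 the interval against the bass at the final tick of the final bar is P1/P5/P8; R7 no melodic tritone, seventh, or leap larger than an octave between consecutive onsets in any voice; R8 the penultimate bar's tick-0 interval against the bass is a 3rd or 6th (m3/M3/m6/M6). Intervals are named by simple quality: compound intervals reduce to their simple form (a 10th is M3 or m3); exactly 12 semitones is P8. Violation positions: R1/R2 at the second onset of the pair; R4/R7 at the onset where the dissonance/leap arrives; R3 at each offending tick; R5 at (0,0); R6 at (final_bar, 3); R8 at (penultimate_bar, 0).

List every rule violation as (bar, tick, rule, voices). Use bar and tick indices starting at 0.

bar 0: v0=G3 v1=G4 downbeat P8
bar 1: v0=F3 v1=A3 downbeat M3
bar 2: v0=E3 v1=G3 downbeat m3
bar 3: v0=D3 v1=B3 downbeat M6
bar 4: v0=A3 v1=F4 downbeat m6
bar 5: v0=G3 v1=G4 downbeat P8
  -> R7 @ bar 2 tick 0 v(1,): F4->G3 leap 10st
  -> R7 @ bar 4 tick 0 v(1,): B3->F4 leap 6st

(2, 0, R7, (1,))
(4, 0, R7, (1,))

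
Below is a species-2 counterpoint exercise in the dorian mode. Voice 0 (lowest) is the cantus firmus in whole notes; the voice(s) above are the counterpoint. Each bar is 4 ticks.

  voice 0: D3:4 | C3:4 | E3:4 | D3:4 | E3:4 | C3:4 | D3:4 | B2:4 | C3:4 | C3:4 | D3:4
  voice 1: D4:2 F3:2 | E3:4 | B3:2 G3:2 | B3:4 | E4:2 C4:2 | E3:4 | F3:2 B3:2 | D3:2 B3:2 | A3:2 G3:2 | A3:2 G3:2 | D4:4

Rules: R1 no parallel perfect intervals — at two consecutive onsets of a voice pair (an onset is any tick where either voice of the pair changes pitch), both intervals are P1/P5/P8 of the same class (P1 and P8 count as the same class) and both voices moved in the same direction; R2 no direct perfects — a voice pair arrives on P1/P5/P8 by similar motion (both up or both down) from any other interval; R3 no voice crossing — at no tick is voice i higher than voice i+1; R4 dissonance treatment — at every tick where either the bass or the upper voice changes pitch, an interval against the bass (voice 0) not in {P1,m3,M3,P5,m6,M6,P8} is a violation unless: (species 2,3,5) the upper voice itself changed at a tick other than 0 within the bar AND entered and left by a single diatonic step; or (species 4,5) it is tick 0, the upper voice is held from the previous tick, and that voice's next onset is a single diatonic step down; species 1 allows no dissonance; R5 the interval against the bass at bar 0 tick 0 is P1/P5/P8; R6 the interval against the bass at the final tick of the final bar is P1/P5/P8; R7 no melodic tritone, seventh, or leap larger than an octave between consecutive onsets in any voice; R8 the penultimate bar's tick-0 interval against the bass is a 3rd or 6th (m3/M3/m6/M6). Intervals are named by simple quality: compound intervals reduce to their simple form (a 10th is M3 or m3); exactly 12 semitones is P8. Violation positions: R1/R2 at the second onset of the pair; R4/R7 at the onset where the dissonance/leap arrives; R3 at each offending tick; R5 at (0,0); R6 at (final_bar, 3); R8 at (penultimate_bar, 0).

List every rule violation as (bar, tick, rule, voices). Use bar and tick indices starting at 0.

bar 0: v0=D3 v1=D4 downbeat P8
bar 1: v0=C3 v1=E3 downbeat M3
bar 2: v0=E3 v1=B3 downbeat P5
bar 3: v0=D3 v1=B3 downbeat M6
bar 4: v0=E3 v1=E4 downbeat P8
bar 5: v0=C3 v1=E3 downbeat M3
bar 6: v0=D3 v1=F3 downbeat m3
bar 7: v0=B2 v1=D3 downbeat m3
bar 8: v0=C3 v1=A3 downbeat M6
bar 9: v0=C3 v1=A3 downbeat M6
bar 10: v0=D3 v1=D4 downbeat P8
  -> R2 @ bar 2 tick 0 v(0, 1): C3/E3 M3 -> E3/B3 P5 similar
  -> R2 @ bar 4 tick 0 v(0, 1): D3/B3 M6 -> E3/E4 P8 similar
  -> R7 @ bar 6 tick 2 v(1,): F3->B3 leap 6st
  -> R2 @ bar 10 tick 0 v(0, 1): C3/G3 P5 -> D3/D4 P8 similar

(2, 0, R2, (0, 1))
(4, 0, R2, (0, 1))
(6, 2, R7, (1,))
(10, 0, R2, (0, 1))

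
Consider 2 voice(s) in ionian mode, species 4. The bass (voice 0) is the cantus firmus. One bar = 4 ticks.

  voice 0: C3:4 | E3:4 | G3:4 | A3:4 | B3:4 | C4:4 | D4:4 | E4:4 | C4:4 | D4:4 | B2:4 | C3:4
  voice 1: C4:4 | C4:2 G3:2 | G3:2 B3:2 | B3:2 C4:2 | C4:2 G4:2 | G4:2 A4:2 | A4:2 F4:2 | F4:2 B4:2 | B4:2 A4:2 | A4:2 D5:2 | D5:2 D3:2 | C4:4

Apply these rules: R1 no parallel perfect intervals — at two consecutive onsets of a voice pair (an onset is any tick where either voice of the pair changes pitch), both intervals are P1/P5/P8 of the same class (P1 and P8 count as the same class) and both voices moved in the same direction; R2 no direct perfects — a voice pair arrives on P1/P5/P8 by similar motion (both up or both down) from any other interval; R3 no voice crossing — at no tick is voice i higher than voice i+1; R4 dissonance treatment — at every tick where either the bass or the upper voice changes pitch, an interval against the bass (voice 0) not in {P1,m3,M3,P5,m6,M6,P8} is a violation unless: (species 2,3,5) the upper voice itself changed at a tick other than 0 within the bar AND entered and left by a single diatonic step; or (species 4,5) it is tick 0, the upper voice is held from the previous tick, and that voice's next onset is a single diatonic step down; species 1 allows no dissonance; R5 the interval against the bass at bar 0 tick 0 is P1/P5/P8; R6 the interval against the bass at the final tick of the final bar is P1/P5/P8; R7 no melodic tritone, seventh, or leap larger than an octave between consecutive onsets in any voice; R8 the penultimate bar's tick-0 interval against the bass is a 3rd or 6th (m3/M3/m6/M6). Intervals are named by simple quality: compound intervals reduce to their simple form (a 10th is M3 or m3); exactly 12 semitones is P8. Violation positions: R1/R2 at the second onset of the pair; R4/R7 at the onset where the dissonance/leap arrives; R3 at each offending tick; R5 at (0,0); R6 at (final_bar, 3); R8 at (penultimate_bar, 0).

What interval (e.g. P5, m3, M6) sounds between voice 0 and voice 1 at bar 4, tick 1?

m2

voice 0=B3 voice 1=C4 -> m2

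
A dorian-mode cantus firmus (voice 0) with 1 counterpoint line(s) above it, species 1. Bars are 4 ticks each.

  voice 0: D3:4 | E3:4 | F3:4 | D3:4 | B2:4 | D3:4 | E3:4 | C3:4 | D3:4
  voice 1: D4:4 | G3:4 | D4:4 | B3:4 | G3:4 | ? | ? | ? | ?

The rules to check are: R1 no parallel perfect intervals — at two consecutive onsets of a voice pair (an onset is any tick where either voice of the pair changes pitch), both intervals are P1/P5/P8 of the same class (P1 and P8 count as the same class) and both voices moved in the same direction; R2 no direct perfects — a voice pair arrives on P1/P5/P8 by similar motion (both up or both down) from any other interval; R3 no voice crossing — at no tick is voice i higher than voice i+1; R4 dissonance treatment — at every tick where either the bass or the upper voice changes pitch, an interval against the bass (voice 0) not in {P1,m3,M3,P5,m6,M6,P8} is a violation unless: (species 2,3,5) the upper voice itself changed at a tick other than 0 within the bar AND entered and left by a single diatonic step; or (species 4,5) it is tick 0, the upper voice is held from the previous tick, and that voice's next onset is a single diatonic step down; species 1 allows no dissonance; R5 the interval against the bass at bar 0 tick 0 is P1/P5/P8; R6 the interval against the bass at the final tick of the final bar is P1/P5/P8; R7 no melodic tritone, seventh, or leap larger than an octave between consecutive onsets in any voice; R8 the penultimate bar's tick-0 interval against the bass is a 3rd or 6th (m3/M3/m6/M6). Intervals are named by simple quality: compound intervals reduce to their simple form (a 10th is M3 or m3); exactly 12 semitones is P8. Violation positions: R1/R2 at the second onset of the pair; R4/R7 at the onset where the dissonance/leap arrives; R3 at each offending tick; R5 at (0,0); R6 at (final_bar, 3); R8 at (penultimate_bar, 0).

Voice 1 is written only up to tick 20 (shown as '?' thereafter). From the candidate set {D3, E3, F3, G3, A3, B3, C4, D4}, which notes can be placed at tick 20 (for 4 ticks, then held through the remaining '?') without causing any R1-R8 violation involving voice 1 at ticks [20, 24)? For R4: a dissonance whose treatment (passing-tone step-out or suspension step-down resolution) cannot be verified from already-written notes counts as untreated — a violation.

D3: legal
E3: violates R4
F3: legal
G3: violates R4
A3: violates R2
B3: legal
C4: violates R4
D4: violates R2

{B3, D3, F3}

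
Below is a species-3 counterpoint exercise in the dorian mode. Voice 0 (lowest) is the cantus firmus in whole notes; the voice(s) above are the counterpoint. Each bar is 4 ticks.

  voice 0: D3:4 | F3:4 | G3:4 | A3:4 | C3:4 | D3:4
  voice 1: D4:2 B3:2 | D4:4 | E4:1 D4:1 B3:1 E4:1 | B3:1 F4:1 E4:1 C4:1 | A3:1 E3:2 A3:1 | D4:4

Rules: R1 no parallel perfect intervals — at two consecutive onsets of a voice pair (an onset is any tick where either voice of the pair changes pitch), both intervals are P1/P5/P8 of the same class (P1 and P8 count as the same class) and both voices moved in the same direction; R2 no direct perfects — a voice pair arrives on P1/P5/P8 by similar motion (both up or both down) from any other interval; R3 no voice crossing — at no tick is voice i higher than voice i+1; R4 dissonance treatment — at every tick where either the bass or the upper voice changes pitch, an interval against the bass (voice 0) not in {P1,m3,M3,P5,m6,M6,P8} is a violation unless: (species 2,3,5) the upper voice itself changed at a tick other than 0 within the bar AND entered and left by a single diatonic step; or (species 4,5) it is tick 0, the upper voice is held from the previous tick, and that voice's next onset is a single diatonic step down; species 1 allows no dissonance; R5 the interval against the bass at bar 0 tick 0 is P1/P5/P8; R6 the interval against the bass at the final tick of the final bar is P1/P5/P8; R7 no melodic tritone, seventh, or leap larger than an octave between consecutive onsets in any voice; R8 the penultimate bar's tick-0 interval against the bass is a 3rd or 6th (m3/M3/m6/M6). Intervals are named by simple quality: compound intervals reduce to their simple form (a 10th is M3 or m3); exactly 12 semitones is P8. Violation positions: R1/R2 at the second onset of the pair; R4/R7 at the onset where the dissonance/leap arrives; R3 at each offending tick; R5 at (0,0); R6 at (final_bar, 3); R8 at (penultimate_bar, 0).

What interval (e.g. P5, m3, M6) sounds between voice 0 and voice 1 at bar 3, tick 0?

voice 0=A3 voice 1=B3 -> M2

M2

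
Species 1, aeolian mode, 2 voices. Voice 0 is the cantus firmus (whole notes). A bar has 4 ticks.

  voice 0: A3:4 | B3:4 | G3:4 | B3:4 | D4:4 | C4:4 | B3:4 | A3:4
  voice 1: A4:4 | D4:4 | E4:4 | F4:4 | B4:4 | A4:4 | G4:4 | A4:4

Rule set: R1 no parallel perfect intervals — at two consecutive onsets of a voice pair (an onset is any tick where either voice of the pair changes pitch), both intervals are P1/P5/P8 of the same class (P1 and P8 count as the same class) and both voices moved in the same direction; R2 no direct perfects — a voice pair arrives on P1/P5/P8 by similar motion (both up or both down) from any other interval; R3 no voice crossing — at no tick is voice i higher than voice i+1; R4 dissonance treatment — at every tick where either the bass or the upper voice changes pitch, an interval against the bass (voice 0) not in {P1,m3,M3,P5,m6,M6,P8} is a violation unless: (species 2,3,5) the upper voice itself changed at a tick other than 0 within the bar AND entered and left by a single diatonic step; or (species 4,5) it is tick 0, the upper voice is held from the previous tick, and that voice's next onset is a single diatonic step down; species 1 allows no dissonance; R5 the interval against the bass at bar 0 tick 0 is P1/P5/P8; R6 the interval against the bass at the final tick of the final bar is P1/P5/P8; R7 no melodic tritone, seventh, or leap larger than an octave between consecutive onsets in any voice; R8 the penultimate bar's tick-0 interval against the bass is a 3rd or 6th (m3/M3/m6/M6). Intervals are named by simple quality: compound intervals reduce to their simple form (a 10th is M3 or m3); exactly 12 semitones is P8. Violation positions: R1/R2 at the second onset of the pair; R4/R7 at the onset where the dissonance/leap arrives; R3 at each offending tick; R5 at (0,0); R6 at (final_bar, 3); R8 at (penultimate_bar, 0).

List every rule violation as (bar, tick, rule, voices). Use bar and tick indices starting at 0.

(3, 0, R4, (0, 1))
(4, 0, R7, (1,))

bar 0: v0=A3 v1=A4 downbeat P8
bar 1: v0=B3 v1=D4 downbeat m3
bar 2: v0=G3 v1=E4 downbeat M6
bar 3: v0=B3 v1=F4 downbeat TT
bar 4: v0=D4 v1=B4 downbeat M6
bar 5: v0=C4 v1=A4 downbeat M6
bar 6: v0=B3 v1=G4 downbeat m6
bar 7: v0=A3 v1=A4 downbeat P8
  -> R4 @ bar 3 tick 0 v(0, 1): B3/F4 TT untreated
  -> R7 @ bar 4 tick 0 v(1,): F4->B4 leap 6st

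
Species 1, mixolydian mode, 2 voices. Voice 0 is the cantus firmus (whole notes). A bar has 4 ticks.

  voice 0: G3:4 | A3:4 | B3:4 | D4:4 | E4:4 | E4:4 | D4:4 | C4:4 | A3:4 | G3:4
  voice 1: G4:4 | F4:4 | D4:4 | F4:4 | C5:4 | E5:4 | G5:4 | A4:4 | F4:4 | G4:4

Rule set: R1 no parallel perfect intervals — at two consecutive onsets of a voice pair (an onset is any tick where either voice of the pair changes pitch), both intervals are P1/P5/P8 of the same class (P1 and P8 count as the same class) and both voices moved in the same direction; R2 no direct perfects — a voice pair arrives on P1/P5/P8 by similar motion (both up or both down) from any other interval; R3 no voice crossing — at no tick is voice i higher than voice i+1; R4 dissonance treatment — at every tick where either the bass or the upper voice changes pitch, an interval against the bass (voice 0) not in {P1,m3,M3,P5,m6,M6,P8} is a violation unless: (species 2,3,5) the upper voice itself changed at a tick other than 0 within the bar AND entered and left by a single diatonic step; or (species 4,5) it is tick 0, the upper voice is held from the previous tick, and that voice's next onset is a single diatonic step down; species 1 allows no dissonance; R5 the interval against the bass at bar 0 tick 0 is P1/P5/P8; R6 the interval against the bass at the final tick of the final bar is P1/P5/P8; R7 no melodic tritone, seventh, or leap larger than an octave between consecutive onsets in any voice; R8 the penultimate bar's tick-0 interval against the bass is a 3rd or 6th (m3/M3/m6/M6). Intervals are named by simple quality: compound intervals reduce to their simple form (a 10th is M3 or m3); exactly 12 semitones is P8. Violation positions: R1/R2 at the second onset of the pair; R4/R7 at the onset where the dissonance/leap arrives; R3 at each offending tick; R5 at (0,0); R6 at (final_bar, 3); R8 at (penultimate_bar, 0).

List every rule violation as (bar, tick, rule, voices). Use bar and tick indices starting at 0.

bar 0: v0=G3 v1=G4 downbeat P8
bar 1: v0=A3 v1=F4 downbeat m6
bar 2: v0=B3 v1=D4 downbeat m3
bar 3: v0=D4 v1=F4 downbeat m3
bar 4: v0=E4 v1=C5 downbeat m6
bar 5: v0=E4 v1=E5 downbeat P8
bar 6: v0=D4 v1=G5 downbeat P4
bar 7: v0=C4 v1=A4 downbeat M6
bar 8: v0=A3 v1=F4 downbeat m6
bar 9: v0=G3 v1=G4 downbeat P8
  -> R4 @ bar 6 tick 0 v(0, 1): D4/G5 P4 untreated
  -> R7 @ bar 7 tick 0 v(1,): G5->A4 leap 10st

(6, 0, R4, (0, 1))
(7, 0, R7, (1,))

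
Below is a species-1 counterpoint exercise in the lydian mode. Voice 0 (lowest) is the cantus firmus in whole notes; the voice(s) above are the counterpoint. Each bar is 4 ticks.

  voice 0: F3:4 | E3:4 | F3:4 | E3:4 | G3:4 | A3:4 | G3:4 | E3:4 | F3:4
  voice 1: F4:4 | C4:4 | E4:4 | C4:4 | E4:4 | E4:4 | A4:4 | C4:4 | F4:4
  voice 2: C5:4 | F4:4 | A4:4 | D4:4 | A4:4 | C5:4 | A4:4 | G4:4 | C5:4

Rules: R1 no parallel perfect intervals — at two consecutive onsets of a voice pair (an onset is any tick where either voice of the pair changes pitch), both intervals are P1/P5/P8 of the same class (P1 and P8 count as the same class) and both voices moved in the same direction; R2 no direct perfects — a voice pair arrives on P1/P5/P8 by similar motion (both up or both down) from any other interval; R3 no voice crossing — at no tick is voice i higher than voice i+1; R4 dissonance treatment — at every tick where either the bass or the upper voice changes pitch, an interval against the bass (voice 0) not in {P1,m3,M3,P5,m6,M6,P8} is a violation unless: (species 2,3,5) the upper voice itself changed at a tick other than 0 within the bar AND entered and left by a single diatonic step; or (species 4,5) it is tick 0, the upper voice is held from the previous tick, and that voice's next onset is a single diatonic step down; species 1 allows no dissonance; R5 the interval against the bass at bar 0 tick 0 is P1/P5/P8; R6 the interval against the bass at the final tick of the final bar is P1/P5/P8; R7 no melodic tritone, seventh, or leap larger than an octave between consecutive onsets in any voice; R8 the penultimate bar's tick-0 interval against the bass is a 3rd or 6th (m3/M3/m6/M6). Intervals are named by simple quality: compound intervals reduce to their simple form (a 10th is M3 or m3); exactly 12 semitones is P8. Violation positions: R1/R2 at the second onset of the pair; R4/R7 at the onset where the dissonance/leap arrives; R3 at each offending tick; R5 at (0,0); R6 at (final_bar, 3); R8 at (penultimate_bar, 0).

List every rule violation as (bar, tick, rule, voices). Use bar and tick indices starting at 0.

(1, 0, R4, (0, 2))
(2, 0, R4, (0, 1))
(3, 0, R4, (0, 2))
(4, 0, R4, (0, 2))
(6, 0, R4, (0, 1))
(6, 0, R4, (0, 2))
(7, 0, R2, (1, 2))
(8, 0, R1, (1, 2))
(8, 0, R2, (0, 1))
(8, 0, R2, (0, 2))

bar 0: v0=F3 v1=F4 v2=C5 downbeat P5
bar 1: v0=E3 v1=C4 v2=F4 downbeat m2
bar 2: v0=F3 v1=E4 v2=A4 downbeat M3
bar 3: v0=E3 v1=C4 v2=D4 downbeat m7
bar 4: v0=G3 v1=E4 v2=A4 downbeat M2
bar 5: v0=A3 v1=E4 v2=C5 downbeat m3
bar 6: v0=G3 v1=A4 v2=A4 downbeat M2
bar 7: v0=E3 v1=C4 v2=G4 downbeat m3
bar 8: v0=F3 v1=F4 v2=C5 downbeat P5
  -> R4 @ bar 1 tick 0 v(0, 2): E3/F4 m2 untreated
  -> R4 @ bar 2 tick 0 v(0, 1): F3/E4 M7 untreated
  -> R4 @ bar 3 tick 0 v(0, 2): E3/D4 m7 untreated
  -> R4 @ bar 4 tick 0 v(0, 2): G3/A4 M2 untreated
  -> R4 @ bar 6 tick 0 v(0, 1): G3/A4 M2 untreated
  -> R4 @ bar 6 tick 0 v(0, 2): G3/A4 M2 untreated
  -> R2 @ bar 7 tick 0 v(1, 2): A4/A4 P1 -> C4/G4 P5 similar
  -> R1 @ bar 8 tick 0 v(1, 2): C4/G4 P5 -> F4/C5 P5 similar
  -> R2 @ bar 8 tick 0 v(0, 1): E3/C4 m6 -> F3/F4 P8 similar
  -> R2 @ bar 8 tick 0 v(0, 2): E3/G4 m3 -> F3/C5 P5 similar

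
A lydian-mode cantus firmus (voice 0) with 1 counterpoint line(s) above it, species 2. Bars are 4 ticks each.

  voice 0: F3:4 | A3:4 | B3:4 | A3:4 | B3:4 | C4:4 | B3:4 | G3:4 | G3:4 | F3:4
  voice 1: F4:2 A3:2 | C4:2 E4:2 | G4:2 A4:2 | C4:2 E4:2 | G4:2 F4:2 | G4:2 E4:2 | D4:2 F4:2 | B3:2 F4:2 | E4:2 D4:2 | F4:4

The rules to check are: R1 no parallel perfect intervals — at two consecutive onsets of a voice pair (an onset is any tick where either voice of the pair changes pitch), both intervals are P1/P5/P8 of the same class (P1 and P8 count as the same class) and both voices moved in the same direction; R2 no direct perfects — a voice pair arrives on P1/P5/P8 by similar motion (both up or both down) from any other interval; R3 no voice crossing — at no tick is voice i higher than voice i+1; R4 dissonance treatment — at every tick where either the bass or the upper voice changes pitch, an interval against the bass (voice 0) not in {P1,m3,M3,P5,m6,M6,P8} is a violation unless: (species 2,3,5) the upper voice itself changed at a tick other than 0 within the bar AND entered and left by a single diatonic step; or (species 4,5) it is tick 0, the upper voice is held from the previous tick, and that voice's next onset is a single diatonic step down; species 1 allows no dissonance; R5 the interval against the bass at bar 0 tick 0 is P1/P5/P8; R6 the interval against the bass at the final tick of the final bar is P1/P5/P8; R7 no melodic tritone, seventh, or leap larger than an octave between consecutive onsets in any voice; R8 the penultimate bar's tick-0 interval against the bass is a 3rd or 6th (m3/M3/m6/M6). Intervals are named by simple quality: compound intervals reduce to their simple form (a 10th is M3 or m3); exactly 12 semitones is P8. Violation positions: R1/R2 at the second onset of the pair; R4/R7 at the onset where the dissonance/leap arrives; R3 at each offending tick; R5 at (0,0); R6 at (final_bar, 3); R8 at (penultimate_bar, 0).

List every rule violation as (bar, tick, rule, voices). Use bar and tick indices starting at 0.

bar 0: v0=F3 v1=F4 downbeat P8
bar 1: v0=A3 v1=C4 downbeat m3
bar 2: v0=B3 v1=G4 downbeat m6
bar 3: v0=A3 v1=C4 downbeat m3
bar 4: v0=B3 v1=G4 downbeat m6
bar 5: v0=C4 v1=G4 downbeat P5
bar 6: v0=B3 v1=D4 downbeat m3
bar 7: v0=G3 v1=B3 downbeat M3
bar 8: v0=G3 v1=E4 downbeat M6
bar 9: v0=F3 v1=F4 downbeat P8
  -> R4 @ bar 2 tick 2 v(0, 1): B3/A4 m7 untreated
  -> R2 @ bar 5 tick 0 v(0, 1): B3/F4 TT -> C4/G4 P5 similar
  -> R4 @ bar 6 tick 2 v(0, 1): B3/F4 TT untreated
  -> R7 @ bar 7 tick 0 v(1,): F4->B3 leap 6st
  -> R4 @ bar 7 tick 2 v(0, 1): G3/F4 m7 untreated
  -> R7 @ bar 7 tick 2 v(1,): B3->F4 leap 6st

(2, 2, R4, (0, 1))
(5, 0, R2, (0, 1))
(6, 2, R4, (0, 1))
(7, 0, R7, (1,))
(7, 2, R4, (0, 1))
(7, 2, R7, (1,))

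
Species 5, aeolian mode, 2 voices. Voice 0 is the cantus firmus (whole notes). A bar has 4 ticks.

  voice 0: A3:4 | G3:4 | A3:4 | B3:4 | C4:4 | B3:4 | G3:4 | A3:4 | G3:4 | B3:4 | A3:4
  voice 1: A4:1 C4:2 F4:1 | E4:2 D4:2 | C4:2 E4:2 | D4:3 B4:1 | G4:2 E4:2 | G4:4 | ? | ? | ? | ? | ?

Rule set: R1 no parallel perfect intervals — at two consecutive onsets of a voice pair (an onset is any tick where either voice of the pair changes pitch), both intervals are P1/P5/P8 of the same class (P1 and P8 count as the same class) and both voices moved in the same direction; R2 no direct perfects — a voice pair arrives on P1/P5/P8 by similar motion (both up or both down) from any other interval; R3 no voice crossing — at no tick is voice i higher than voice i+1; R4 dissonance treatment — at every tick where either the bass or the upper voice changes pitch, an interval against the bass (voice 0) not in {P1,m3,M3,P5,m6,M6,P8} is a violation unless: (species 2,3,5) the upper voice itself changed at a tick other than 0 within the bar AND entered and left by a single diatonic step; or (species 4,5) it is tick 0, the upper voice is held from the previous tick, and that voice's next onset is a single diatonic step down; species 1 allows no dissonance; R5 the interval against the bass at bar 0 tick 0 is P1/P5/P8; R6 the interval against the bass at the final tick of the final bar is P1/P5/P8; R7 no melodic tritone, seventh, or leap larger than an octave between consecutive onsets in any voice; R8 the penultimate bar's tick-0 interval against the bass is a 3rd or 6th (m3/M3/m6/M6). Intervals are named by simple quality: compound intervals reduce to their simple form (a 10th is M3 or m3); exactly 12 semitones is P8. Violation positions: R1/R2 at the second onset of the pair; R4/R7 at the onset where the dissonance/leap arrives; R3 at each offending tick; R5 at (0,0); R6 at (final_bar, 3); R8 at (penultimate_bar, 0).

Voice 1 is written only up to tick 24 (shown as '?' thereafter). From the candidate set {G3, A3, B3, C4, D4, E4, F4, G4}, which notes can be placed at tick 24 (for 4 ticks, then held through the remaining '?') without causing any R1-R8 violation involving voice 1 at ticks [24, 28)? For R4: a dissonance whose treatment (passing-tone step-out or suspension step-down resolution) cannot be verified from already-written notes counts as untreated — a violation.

{B3, E4, G4}

G3: violates R2
A3: violates R4,R7
B3: legal
C4: violates R4
D4: violates R2
E4: legal
F4: violates R4
G4: legal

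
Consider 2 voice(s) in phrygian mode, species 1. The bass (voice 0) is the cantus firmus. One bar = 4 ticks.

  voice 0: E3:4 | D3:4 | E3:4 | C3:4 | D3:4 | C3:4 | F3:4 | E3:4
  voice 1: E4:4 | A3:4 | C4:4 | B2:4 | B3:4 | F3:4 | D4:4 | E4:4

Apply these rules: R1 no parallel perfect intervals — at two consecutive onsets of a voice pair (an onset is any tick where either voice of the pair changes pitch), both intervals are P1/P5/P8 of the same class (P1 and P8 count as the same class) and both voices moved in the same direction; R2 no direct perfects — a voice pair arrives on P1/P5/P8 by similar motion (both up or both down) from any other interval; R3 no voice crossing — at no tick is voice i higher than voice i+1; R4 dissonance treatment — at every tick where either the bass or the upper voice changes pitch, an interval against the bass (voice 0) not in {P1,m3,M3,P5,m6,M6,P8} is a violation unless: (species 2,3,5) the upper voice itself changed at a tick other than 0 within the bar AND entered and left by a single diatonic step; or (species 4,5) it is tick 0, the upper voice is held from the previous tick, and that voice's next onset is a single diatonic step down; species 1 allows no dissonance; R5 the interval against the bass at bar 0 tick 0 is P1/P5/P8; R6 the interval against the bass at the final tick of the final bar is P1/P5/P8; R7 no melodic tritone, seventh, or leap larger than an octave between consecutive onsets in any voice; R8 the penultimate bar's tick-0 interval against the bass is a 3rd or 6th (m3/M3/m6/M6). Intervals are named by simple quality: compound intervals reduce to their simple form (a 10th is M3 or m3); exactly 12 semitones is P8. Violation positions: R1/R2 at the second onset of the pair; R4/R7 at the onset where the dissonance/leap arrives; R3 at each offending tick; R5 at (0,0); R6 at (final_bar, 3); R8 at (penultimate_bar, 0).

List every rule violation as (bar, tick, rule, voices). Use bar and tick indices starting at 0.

(1, 0, R2, (0, 1))
(3, 0, R3, (0, 1))
(3, 0, R4, (0, 1))
(3, 0, R7, (1,))
(3, 1, R3, (0, 1))
(3, 2, R3, (0, 1))
(3, 3, R3, (0, 1))
(5, 0, R4, (0, 1))
(5, 0, R7, (1,))

bar 0: v0=E3 v1=E4 downbeat P8
bar 1: v0=D3 v1=A3 downbeat P5
bar 2: v0=E3 v1=C4 downbeat m6
bar 3: v0=C3 v1=B2 downbeat m2
bar 4: v0=D3 v1=B3 downbeat M6
bar 5: v0=C3 v1=F3 downbeat P4
bar 6: v0=F3 v1=D4 downbeat M6
bar 7: v0=E3 v1=E4 downbeat P8
  -> R2 @ bar 1 tick 0 v(0, 1): E3/E4 P8 -> D3/A3 P5 similar
  -> R3 @ bar 3 tick 0 v(0, 1): C3 above B2
  -> R4 @ bar 3 tick 0 v(0, 1): C3/B2 m2 untreated
  -> R7 @ bar 3 tick 0 v(1,): C4->B2 leap 13st
  -> R3 @ bar 3 tick 1 v(0, 1): C3 above B2
  -> R3 @ bar 3 tick 2 v(0, 1): C3 above B2
  -> R3 @ bar 3 tick 3 v(0, 1): C3 above B2
  -> R4 @ bar 5 tick 0 v(0, 1): C3/F3 P4 untreated
  -> R7 @ bar 5 tick 0 v(1,): B3->F3 leap 6st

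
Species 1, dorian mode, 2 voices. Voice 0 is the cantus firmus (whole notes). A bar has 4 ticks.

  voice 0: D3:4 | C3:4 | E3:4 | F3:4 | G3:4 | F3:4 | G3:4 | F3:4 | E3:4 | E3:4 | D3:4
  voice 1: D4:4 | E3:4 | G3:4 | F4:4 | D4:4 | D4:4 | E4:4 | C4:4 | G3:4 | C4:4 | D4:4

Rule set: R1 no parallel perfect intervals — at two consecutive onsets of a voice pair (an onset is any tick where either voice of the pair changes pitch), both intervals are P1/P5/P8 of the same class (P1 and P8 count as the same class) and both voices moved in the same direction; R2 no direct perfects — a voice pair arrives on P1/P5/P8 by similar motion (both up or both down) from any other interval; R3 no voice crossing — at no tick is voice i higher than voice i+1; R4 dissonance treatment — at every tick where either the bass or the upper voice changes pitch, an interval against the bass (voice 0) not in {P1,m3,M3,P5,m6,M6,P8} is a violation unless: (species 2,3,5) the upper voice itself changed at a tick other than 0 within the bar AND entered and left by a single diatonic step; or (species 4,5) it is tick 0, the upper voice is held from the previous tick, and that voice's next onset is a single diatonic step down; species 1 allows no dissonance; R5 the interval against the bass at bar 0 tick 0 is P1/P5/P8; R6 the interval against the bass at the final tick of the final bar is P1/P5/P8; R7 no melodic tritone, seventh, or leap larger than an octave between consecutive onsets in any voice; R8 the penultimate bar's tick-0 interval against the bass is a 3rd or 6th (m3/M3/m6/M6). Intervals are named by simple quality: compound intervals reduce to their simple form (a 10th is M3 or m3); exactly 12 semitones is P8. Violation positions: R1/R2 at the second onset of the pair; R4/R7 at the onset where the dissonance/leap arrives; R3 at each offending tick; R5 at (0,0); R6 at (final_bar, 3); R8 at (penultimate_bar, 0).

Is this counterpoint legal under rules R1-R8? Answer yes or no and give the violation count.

bar 0: v0=D3 v1=D4 (P8)
bar 1: v0=C3 v1=E3 (M3)
bar 2: v0=E3 v1=G3 (m3)
bar 3: v0=F3 v1=F4 (P8)
bar 4: v0=G3 v1=D4 (P5)
bar 5: v0=F3 v1=D4 (M6)
bar 6: v0=G3 v1=E4 (M6)
bar 7: v0=F3 v1=C4 (P5)
bar 8: v0=E3 v1=G3 (m3)
bar 9: v0=E3 v1=C4 (m6)
bar 10: v0=D3 v1=D4 (P8)
  R7 @ bar1.0: D4->E3 leap 10st
  R2 @ bar3.0: E3/G3 m3 -> F3/F4 P8 similar
  R7 @ bar3.0: G3->F4 leap 10st
  R2 @ bar7.0: G3/E4 M6 -> F3/C4 P5 similar

No (4 violations)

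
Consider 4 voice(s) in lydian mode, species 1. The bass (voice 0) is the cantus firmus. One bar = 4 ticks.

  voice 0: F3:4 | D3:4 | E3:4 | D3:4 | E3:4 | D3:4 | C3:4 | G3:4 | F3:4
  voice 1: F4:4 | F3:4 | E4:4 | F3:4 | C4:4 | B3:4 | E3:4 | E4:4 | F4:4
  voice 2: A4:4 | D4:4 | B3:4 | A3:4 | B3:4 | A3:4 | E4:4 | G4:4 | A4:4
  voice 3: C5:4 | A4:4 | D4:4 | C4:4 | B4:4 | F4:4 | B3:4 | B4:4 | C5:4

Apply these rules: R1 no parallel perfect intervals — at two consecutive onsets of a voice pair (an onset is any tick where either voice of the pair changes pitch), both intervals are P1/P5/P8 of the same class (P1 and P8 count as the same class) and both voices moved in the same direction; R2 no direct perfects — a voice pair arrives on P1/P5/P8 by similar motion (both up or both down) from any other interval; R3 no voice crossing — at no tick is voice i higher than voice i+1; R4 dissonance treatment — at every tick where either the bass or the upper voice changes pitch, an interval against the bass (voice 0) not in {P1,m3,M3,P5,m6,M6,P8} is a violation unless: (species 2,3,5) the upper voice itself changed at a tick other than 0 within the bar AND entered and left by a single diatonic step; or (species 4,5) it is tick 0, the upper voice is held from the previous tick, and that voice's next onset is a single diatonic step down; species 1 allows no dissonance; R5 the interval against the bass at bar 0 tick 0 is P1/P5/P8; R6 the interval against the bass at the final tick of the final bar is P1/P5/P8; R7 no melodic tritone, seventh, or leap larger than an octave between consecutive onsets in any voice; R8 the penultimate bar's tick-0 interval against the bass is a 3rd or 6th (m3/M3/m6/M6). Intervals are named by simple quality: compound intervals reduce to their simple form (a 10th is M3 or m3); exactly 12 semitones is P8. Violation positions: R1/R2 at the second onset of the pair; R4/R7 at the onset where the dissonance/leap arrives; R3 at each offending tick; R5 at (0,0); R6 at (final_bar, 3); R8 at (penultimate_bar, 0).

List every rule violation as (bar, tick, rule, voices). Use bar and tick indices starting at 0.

(0, 0, R5, (0, 2))
(1, 0, R1, (0, 3))
(1, 0, R2, (0, 2))
(1, 0, R2, (2, 3))
(2, 0, R2, (0, 1))
(2, 0, R3, (1, 2))
(2, 0, R4, (0, 3))
(2, 0, R7, (1,))
(2, 1, R3, (1, 2))
(2, 2, R3, (1, 2))
(2, 3, R3, (1, 2))
(3, 0, R1, (0, 2))
(3, 0, R2, (1, 3))
(3, 0, R4, (0, 3))
(3, 0, R7, (1,))
(4, 0, R1, (0, 2))
(4, 0, R2, (0, 3))
(4, 0, R2, (2, 3))
(4, 0, R3, (1, 2))
(4, 0, R7, (3,))
(4, 1, R3, (1, 2))
(4, 2, R3, (1, 2))
(4, 3, R3, (1, 2))
(5, 0, R1, (0, 2))
(5, 0, R3, (1, 2))
(5, 0, R7, (3,))
(5, 1, R3, (1, 2))
(5, 2, R3, (1, 2))
(5, 3, R3, (1, 2))
(6, 0, R2, (1, 3))
(6, 0, R3, (2, 3))
(6, 0, R4, (0, 3))
(6, 0, R7, (3,))
(6, 1, R3, (2, 3))
(6, 2, R3, (2, 3))
(6, 3, R3, (2, 3))
(7, 0, R1, (1, 3))
(7, 0, R2, (0, 2))
(7, 0, R8, (0, 2))
(8, 0, R1, (1, 3))
(8, 3, R6, (0, 2))

bar 0: v0=F3 v1=F4 v2=A4 v3=C5 downbeat P5
bar 1: v0=D3 v1=F3 v2=D4 v3=A4 downbeat P5
bar 2: v0=E3 v1=E4 v2=B3 v3=D4 downbeat m7
bar 3: v0=D3 v1=F3 v2=A3 v3=C4 downbeat m7
bar 4: v0=E3 v1=C4 v2=B3 v3=B4 downbeat P5
bar 5: v0=D3 v1=B3 v2=A3 v3=F4 downbeat m3
bar 6: v0=C3 v1=E3 v2=E4 v3=B3 downbeat M7
bar 7: v0=G3 v1=E4 v2=G4 v3=B4 downbeat M3
bar 8: v0=F3 v1=F4 v2=A4 v3=C5 downbeat P5
  -> R5 @ bar 0 tick 0 v(0, 2): opens on M3
  -> R1 @ bar 1 tick 0 v(0, 3): F3/C5 P5 -> D3/A4 P5 similar
  -> R2 @ bar 1 tick 0 v(0, 2): F3/A4 M3 -> D3/D4 P8 similar
  -> R2 @ bar 1 tick 0 v(2, 3): A4/C5 m3 -> D4/A4 P5 similar
  -> R2 @ bar 2 tick 0 v(0, 1): D3/F3 m3 -> E3/E4 P8 similar
  -> R3 @ bar 2 tick 0 v(1, 2): E4 above B3
  -> R4 @ bar 2 tick 0 v(0, 3): E3/D4 m7 untreated
  -> R7 @ bar 2 tick 0 v(1,): F3->E4 leap 11st
  -> R3 @ bar 2 tick 1 v(1, 2): E4 above B3
  -> R3 @ bar 2 tick 2 v(1, 2): E4 above B3
  -> R3 @ bar 2 tick 3 v(1, 2): E4 above B3
  -> R1 @ bar 3 tick 0 v(0, 2): E3/B3 P5 -> D3/A3 P5 similar
  -> R2 @ bar 3 tick 0 v(1, 3): E4/D4 M2 -> F3/C4 P5 similar
  -> R4 @ bar 3 tick 0 v(0, 3): D3/C4 m7 untreated
  -> R7 @ bar 3 tick 0 v(1,): E4->F3 leap 11st
  -> R1 @ bar 4 tick 0 v(0, 2): D3/A3 P5 -> E3/B3 P5 similar
  -> R2 @ bar 4 tick 0 v(0, 3): D3/C4 m7 -> E3/B4 P5 similar
  -> R2 @ bar 4 tick 0 v(2, 3): A3/C4 m3 -> B3/B4 P8 similar
  -> R3 @ bar 4 tick 0 v(1, 2): C4 above B3
  -> R7 @ bar 4 tick 0 v(3,): C4->B4 leap 11st
  -> R3 @ bar 4 tick 1 v(1, 2): C4 above B3
  -> R3 @ bar 4 tick 2 v(1, 2): C4 above B3
  -> R3 @ bar 4 tick 3 v(1, 2): C4 above B3
  -> R1 @ bar 5 tick 0 v(0, 2): E3/B3 P5 -> D3/A3 P5 similar
  -> R3 @ bar 5 tick 0 v(1, 2): B3 above A3
  -> R7 @ bar 5 tick 0 v(3,): B4->F4 leap 6st
  -> R3 @ bar 5 tick 1 v(1, 2): B3 above A3
  -> R3 @ bar 5 tick 2 v(1, 2): B3 above A3
  -> R3 @ bar 5 tick 3 v(1, 2): B3 above A3
  -> R2 @ bar 6 tick 0 v(1, 3): B3/F4 TT -> E3/B3 P5 similar
  -> R3 @ bar 6 tick 0 v(2, 3): E4 above B3
  -> R4 @ bar 6 tick 0 v(0, 3): C3/B3 M7 untreated
  -> R7 @ bar 6 tick 0 v(3,): F4->B3 leap 6st
  -> R3 @ bar 6 tick 1 v(2, 3): E4 above B3
  -> R3 @ bar 6 tick 2 v(2, 3): E4 above B3
  -> R3 @ bar 6 tick 3 v(2, 3): E4 above B3
  -> R1 @ bar 7 tick 0 v(1, 3): E3/B3 P5 -> E4/B4 P5 similar
  -> R2 @ bar 7 tick 0 v(0, 2): C3/E4 M3 -> G3/G4 P8 similar
  -> R8 @ bar 7 tick 0 v(0, 2): penult P8 not 3rd/6th
  -> R1 @ bar 8 tick 0 v(1, 3): E4/B4 P5 -> F4/C5 P5 similar
  -> R6 @ bar 8 tick 3 v(0, 2): closes on M3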